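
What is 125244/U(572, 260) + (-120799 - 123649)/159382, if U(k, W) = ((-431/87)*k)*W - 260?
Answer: -2176362269027/1277465457385 ≈ -1.7037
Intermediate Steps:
U(k, W) = -260 - 431*W*k/87 (U(k, W) = ((-431*1/87)*k)*W - 260 = (-431*k/87)*W - 260 = -431*W*k/87 - 260 = -260 - 431*W*k/87)
125244/U(572, 260) + (-120799 - 123649)/159382 = 125244/(-260 - 431/87*260*572) + (-120799 - 123649)/159382 = 125244/(-260 - 64098320/87) - 244448*1/159382 = 125244/(-64120940/87) - 122224/79691 = 125244*(-87/64120940) - 122224/79691 = -2724057/16030235 - 122224/79691 = -2176362269027/1277465457385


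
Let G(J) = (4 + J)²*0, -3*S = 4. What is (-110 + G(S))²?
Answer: 12100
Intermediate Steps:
S = -4/3 (S = -⅓*4 = -4/3 ≈ -1.3333)
G(J) = 0
(-110 + G(S))² = (-110 + 0)² = (-110)² = 12100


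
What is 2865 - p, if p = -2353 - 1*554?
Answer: 5772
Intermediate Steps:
p = -2907 (p = -2353 - 554 = -2907)
2865 - p = 2865 - 1*(-2907) = 2865 + 2907 = 5772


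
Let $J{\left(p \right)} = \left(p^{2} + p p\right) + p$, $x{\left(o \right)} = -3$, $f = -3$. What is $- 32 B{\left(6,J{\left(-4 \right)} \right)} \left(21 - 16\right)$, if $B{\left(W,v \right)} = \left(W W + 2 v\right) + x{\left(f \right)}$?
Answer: $-14240$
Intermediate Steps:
$J{\left(p \right)} = p + 2 p^{2}$ ($J{\left(p \right)} = \left(p^{2} + p^{2}\right) + p = 2 p^{2} + p = p + 2 p^{2}$)
$B{\left(W,v \right)} = -3 + W^{2} + 2 v$ ($B{\left(W,v \right)} = \left(W W + 2 v\right) - 3 = \left(W^{2} + 2 v\right) - 3 = -3 + W^{2} + 2 v$)
$- 32 B{\left(6,J{\left(-4 \right)} \right)} \left(21 - 16\right) = - 32 \left(-3 + 6^{2} + 2 \left(- 4 \left(1 + 2 \left(-4\right)\right)\right)\right) \left(21 - 16\right) = - 32 \left(-3 + 36 + 2 \left(- 4 \left(1 - 8\right)\right)\right) 5 = - 32 \left(-3 + 36 + 2 \left(\left(-4\right) \left(-7\right)\right)\right) 5 = - 32 \left(-3 + 36 + 2 \cdot 28\right) 5 = - 32 \left(-3 + 36 + 56\right) 5 = \left(-32\right) 89 \cdot 5 = \left(-2848\right) 5 = -14240$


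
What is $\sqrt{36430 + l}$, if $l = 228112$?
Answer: $\sqrt{264542} \approx 514.34$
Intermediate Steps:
$\sqrt{36430 + l} = \sqrt{36430 + 228112} = \sqrt{264542}$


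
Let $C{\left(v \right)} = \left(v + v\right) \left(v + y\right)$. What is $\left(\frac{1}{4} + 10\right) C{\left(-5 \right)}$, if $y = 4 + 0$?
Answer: $\frac{205}{2} \approx 102.5$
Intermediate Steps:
$y = 4$
$C{\left(v \right)} = 2 v \left(4 + v\right)$ ($C{\left(v \right)} = \left(v + v\right) \left(v + 4\right) = 2 v \left(4 + v\right)$)
$\left(\frac{1}{4} + 10\right) C{\left(-5 \right)} = \left(\frac{1}{4} + 10\right) 2 \left(-5\right) \left(4 - 5\right) = \left(\frac{1}{4} + 10\right) 2 \left(-5\right) \left(-1\right) = \frac{41}{4} \cdot 10 = \frac{205}{2}$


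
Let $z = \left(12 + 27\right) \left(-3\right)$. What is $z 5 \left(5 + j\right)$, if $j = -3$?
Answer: $-1170$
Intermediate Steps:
$z = -117$ ($z = 39 \left(-3\right) = -117$)
$z 5 \left(5 + j\right) = - 117 \cdot 5 \left(5 - 3\right) = - 117 \cdot 5 \cdot 2 = \left(-117\right) 10 = -1170$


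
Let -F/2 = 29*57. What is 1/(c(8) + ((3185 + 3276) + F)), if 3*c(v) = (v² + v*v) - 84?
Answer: 3/9509 ≈ 0.00031549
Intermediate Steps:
F = -3306 (F = -58*57 = -2*1653 = -3306)
c(v) = -28 + 2*v²/3 (c(v) = ((v² + v*v) - 84)/3 = ((v² + v²) - 84)/3 = (2*v² - 84)/3 = (-84 + 2*v²)/3 = -28 + 2*v²/3)
1/(c(8) + ((3185 + 3276) + F)) = 1/((-28 + (⅔)*8²) + ((3185 + 3276) - 3306)) = 1/((-28 + (⅔)*64) + (6461 - 3306)) = 1/((-28 + 128/3) + 3155) = 1/(44/3 + 3155) = 1/(9509/3) = 3/9509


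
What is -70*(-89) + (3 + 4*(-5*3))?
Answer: 6173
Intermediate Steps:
-70*(-89) + (3 + 4*(-5*3)) = 6230 + (3 + 4*(-15)) = 6230 + (3 - 60) = 6230 - 57 = 6173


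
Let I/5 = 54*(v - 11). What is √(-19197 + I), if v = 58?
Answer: 3*I*√723 ≈ 80.666*I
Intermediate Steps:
I = 12690 (I = 5*(54*(58 - 11)) = 5*(54*47) = 5*2538 = 12690)
√(-19197 + I) = √(-19197 + 12690) = √(-6507) = 3*I*√723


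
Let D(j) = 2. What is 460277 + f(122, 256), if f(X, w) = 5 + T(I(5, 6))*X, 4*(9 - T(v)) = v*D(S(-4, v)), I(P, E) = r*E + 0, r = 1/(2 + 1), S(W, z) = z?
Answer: 461258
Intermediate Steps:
r = ⅓ (r = 1/3 = ⅓ ≈ 0.33333)
I(P, E) = E/3 (I(P, E) = E/3 + 0 = E/3)
T(v) = 9 - v/2 (T(v) = 9 - v*2/4 = 9 - v/2)
f(X, w) = 5 + 8*X (f(X, w) = 5 + (9 - 6/6)*X = 5 + (9 - ½*2)*X = 5 + (9 - 1)*X = 5 + 8*X)
460277 + f(122, 256) = 460277 + (5 + 8*122) = 460277 + (5 + 976) = 460277 + 981 = 461258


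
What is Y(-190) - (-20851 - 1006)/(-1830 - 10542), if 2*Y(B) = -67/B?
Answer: -467296/293835 ≈ -1.5903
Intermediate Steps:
Y(B) = -67/(2*B) (Y(B) = (-67/B)/2 = -67/(2*B))
Y(-190) - (-20851 - 1006)/(-1830 - 10542) = -67/2/(-190) - (-20851 - 1006)/(-1830 - 10542) = -67/2*(-1/190) - (-21857)/(-12372) = 67/380 - (-21857)*(-1)/12372 = 67/380 - 1*21857/12372 = 67/380 - 21857/12372 = -467296/293835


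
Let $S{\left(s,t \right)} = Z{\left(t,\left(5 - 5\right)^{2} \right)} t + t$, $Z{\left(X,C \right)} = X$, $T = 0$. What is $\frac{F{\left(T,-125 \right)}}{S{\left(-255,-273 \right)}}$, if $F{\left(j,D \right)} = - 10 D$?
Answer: $\frac{625}{37128} \approx 0.016834$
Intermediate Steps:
$S{\left(s,t \right)} = t + t^{2}$ ($S{\left(s,t \right)} = t t + t = t^{2} + t = t + t^{2}$)
$\frac{F{\left(T,-125 \right)}}{S{\left(-255,-273 \right)}} = \frac{\left(-10\right) \left(-125\right)}{\left(-273\right) \left(1 - 273\right)} = \frac{1250}{\left(-273\right) \left(-272\right)} = \frac{1250}{74256} = 1250 \cdot \frac{1}{74256} = \frac{625}{37128}$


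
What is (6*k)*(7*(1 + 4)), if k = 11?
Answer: 2310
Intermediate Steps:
(6*k)*(7*(1 + 4)) = (6*11)*(7*(1 + 4)) = 66*(7*5) = 66*35 = 2310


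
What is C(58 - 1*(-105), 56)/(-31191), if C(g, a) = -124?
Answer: 124/31191 ≈ 0.0039755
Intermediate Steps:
C(58 - 1*(-105), 56)/(-31191) = -124/(-31191) = -124*(-1/31191) = 124/31191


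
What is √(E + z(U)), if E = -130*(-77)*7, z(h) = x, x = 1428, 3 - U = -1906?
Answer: √71498 ≈ 267.39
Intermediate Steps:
U = 1909 (U = 3 - 1*(-1906) = 3 + 1906 = 1909)
z(h) = 1428
E = 70070 (E = 10010*7 = 70070)
√(E + z(U)) = √(70070 + 1428) = √71498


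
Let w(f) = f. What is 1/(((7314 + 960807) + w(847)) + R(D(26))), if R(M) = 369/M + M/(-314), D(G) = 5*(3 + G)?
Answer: 45530/44117207881 ≈ 1.0320e-6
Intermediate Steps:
D(G) = 15 + 5*G
R(M) = 369/M - M/314 (R(M) = 369/M + M*(-1/314) = 369/M - M/314)
1/(((7314 + 960807) + w(847)) + R(D(26))) = 1/(((7314 + 960807) + 847) + (369/(15 + 5*26) - (15 + 5*26)/314)) = 1/((968121 + 847) + (369/(15 + 130) - (15 + 130)/314)) = 1/(968968 + (369/145 - 1/314*145)) = 1/(968968 + (369*(1/145) - 145/314)) = 1/(968968 + (369/145 - 145/314)) = 1/(968968 + 94841/45530) = 1/(44117207881/45530) = 45530/44117207881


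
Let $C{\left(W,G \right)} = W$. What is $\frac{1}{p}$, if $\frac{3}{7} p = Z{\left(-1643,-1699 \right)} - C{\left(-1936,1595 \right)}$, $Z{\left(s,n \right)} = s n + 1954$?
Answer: $\frac{3}{19567429} \approx 1.5332 \cdot 10^{-7}$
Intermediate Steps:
$Z{\left(s,n \right)} = 1954 + n s$ ($Z{\left(s,n \right)} = n s + 1954 = 1954 + n s$)
$p = \frac{19567429}{3}$ ($p = \frac{7 \left(\left(1954 - -2791457\right) - -1936\right)}{3} = \frac{7 \left(\left(1954 + 2791457\right) + 1936\right)}{3} = \frac{7 \left(2793411 + 1936\right)}{3} = \frac{7}{3} \cdot 2795347 = \frac{19567429}{3} \approx 6.5225 \cdot 10^{6}$)
$\frac{1}{p} = \frac{1}{\frac{19567429}{3}} = \frac{3}{19567429}$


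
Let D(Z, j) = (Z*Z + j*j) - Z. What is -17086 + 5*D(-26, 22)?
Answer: -11156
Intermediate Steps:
D(Z, j) = Z**2 + j**2 - Z (D(Z, j) = (Z**2 + j**2) - Z = Z**2 + j**2 - Z)
-17086 + 5*D(-26, 22) = -17086 + 5*((-26)**2 + 22**2 - 1*(-26)) = -17086 + 5*(676 + 484 + 26) = -17086 + 5*1186 = -17086 + 5930 = -11156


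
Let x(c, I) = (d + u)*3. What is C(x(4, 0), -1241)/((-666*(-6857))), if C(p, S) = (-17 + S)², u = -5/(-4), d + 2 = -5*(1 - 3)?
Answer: 21386/61713 ≈ 0.34654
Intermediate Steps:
d = 8 (d = -2 - 5*(1 - 3) = -2 - 5*(-2) = -2 + 10 = 8)
u = 5/4 (u = -5*(-¼) = 5/4 ≈ 1.2500)
x(c, I) = 111/4 (x(c, I) = (8 + 5/4)*3 = (37/4)*3 = 111/4)
C(x(4, 0), -1241)/((-666*(-6857))) = (-17 - 1241)²/((-666*(-6857))) = (-1258)²/4566762 = 1582564*(1/4566762) = 21386/61713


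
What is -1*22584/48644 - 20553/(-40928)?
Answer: 18865545/497725408 ≈ 0.037904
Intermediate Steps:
-1*22584/48644 - 20553/(-40928) = -22584*1/48644 - 20553*(-1/40928) = -5646/12161 + 20553/40928 = 18865545/497725408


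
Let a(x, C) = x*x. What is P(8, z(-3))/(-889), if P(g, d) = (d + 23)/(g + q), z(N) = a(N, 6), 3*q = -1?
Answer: -96/20447 ≈ -0.0046951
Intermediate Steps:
q = -⅓ (q = (⅓)*(-1) = -⅓ ≈ -0.33333)
a(x, C) = x²
z(N) = N²
P(g, d) = (23 + d)/(-⅓ + g) (P(g, d) = (d + 23)/(g - ⅓) = (23 + d)/(-⅓ + g))
P(8, z(-3))/(-889) = (3*(23 + (-3)²)/(-1 + 3*8))/(-889) = (3*(23 + 9)/(-1 + 24))*(-1/889) = (3*32/23)*(-1/889) = (3*(1/23)*32)*(-1/889) = (96/23)*(-1/889) = -96/20447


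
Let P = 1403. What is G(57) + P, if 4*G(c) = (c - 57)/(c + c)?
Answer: 1403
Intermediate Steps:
G(c) = (-57 + c)/(8*c) (G(c) = ((c - 57)/(c + c))/4 = ((-57 + c)/((2*c)))/4 = ((-57 + c)*(1/(2*c)))/4 = ((-57 + c)/(2*c))/4 = (-57 + c)/(8*c))
G(57) + P = (⅛)*(-57 + 57)/57 + 1403 = (⅛)*(1/57)*0 + 1403 = 0 + 1403 = 1403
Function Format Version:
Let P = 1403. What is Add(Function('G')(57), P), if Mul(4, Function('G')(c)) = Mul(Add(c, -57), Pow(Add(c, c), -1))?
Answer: 1403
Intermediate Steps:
Function('G')(c) = Mul(Rational(1, 8), Pow(c, -1), Add(-57, c)) (Function('G')(c) = Mul(Rational(1, 4), Mul(Add(c, -57), Pow(Add(c, c), -1))) = Mul(Rational(1, 4), Mul(Add(-57, c), Pow(Mul(2, c), -1))) = Mul(Rational(1, 4), Mul(Add(-57, c), Mul(Rational(1, 2), Pow(c, -1)))) = Mul(Rational(1, 4), Mul(Rational(1, 2), Pow(c, -1), Add(-57, c))) = Mul(Rational(1, 8), Pow(c, -1), Add(-57, c)))
Add(Function('G')(57), P) = Add(Mul(Rational(1, 8), Pow(57, -1), Add(-57, 57)), 1403) = Add(Mul(Rational(1, 8), Rational(1, 57), 0), 1403) = Add(0, 1403) = 1403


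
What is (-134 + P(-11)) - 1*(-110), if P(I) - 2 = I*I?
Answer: 99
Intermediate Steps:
P(I) = 2 + I² (P(I) = 2 + I*I = 2 + I²)
(-134 + P(-11)) - 1*(-110) = (-134 + (2 + (-11)²)) - 1*(-110) = (-134 + (2 + 121)) + 110 = (-134 + 123) + 110 = -11 + 110 = 99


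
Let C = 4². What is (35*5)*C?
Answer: 2800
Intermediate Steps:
C = 16
(35*5)*C = (35*5)*16 = 175*16 = 2800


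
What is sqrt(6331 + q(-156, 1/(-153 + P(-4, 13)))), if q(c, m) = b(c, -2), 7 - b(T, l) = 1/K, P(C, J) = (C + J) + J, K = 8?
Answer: sqrt(101406)/4 ≈ 79.611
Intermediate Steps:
P(C, J) = C + 2*J
b(T, l) = 55/8 (b(T, l) = 7 - 1/8 = 55/8)
q(c, m) = 55/8
sqrt(6331 + q(-156, 1/(-153 + P(-4, 13)))) = sqrt(6331 + 55/8) = sqrt(50703/8) = sqrt(101406)/4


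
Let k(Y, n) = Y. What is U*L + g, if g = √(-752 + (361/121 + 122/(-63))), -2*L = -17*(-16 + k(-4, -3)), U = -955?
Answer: 162350 + I*√40071605/231 ≈ 1.6235e+5 + 27.404*I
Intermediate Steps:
L = -170 (L = -(-17)*(-16 - 4)/2 = -(-17)*(-20)/2 = -½*340 = -170)
g = I*√40071605/231 (g = √(-752 + (361*(1/121) + 122*(-1/63))) = √(-752 + (361/121 - 122/63)) = √(-752 + 7981/7623) = √(-5724515/7623) = I*√40071605/231 ≈ 27.404*I)
U*L + g = -955*(-170) + I*√40071605/231 = 162350 + I*√40071605/231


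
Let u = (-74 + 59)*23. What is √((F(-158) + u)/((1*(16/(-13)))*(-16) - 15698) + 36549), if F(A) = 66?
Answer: 3*√168701239039218/203818 ≈ 191.18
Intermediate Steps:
u = -345 (u = -15*23 = -345)
√((F(-158) + u)/((1*(16/(-13)))*(-16) - 15698) + 36549) = √((66 - 345)/((1*(16/(-13)))*(-16) - 15698) + 36549) = √(-279/((1*(16*(-1/13)))*(-16) - 15698) + 36549) = √(-279/((1*(-16/13))*(-16) - 15698) + 36549) = √(-279/(-16/13*(-16) - 15698) + 36549) = √(-279/(256/13 - 15698) + 36549) = √(-279/(-203818/13) + 36549) = √(-279*(-13/203818) + 36549) = √(3627/203818 + 36549) = √(7449347709/203818) = 3*√168701239039218/203818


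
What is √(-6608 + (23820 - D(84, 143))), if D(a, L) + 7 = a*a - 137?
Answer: 10*√103 ≈ 101.49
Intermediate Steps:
D(a, L) = -144 + a² (D(a, L) = -7 + (a*a - 137) = -7 + (a² - 137) = -7 + (-137 + a²) = -144 + a²)
√(-6608 + (23820 - D(84, 143))) = √(-6608 + (23820 - (-144 + 84²))) = √(-6608 + (23820 - (-144 + 7056))) = √(-6608 + (23820 - 1*6912)) = √(-6608 + (23820 - 6912)) = √(-6608 + 16908) = √10300 = 10*√103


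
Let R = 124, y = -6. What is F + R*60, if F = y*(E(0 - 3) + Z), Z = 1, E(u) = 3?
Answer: 7416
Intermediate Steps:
F = -24 (F = -6*(3 + 1) = -6*4 = -24)
F + R*60 = -24 + 124*60 = -24 + 7440 = 7416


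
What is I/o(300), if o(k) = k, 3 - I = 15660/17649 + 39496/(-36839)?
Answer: 230075633/21672383700 ≈ 0.010616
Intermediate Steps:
I = 230075633/72241279 (I = 3 - (15660/17649 + 39496/(-36839)) = 3 - (15660*(1/17649) + 39496*(-1/36839)) = 3 - (1740/1961 - 39496/36839) = 3 - 1*(-13351796/72241279) = 3 + 13351796/72241279 = 230075633/72241279 ≈ 3.1848)
I/o(300) = (230075633/72241279)/300 = (230075633/72241279)*(1/300) = 230075633/21672383700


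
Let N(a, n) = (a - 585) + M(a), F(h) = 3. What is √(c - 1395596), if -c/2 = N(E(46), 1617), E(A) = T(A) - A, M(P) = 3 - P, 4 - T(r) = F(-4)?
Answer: 16*I*√5447 ≈ 1180.9*I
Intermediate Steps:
T(r) = 1 (T(r) = 4 - 1*3 = 4 - 3 = 1)
E(A) = 1 - A
N(a, n) = -582 (N(a, n) = (a - 585) + (3 - a) = (-585 + a) + (3 - a) = -582)
c = 1164 (c = -2*(-582) = 1164)
√(c - 1395596) = √(1164 - 1395596) = √(-1394432) = 16*I*√5447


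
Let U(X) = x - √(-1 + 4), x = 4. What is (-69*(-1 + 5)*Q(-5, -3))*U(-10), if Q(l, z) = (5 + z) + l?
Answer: 3312 - 828*√3 ≈ 1877.9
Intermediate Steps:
Q(l, z) = 5 + l + z
U(X) = 4 - √3 (U(X) = 4 - √(-1 + 4) = 4 - √3)
(-69*(-1 + 5)*Q(-5, -3))*U(-10) = (-69*(-1 + 5)*(5 - 5 - 3))*(4 - √3) = (-276*(-3))*(4 - √3) = (-69*(-12))*(4 - √3) = 828*(4 - √3) = 3312 - 828*√3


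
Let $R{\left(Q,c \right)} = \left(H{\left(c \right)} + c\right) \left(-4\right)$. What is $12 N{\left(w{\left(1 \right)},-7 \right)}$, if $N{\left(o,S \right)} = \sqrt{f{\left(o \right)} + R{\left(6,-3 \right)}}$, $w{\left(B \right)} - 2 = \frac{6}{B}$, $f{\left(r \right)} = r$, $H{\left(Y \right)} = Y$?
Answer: $48 \sqrt{2} \approx 67.882$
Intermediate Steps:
$R{\left(Q,c \right)} = - 8 c$ ($R{\left(Q,c \right)} = \left(c + c\right) \left(-4\right) = 2 c \left(-4\right) = - 8 c$)
$w{\left(B \right)} = 2 + \frac{6}{B}$
$N{\left(o,S \right)} = \sqrt{24 + o}$ ($N{\left(o,S \right)} = \sqrt{o - -24} = \sqrt{o + 24} = \sqrt{24 + o}$)
$12 N{\left(w{\left(1 \right)},-7 \right)} = 12 \sqrt{24 + \left(2 + \frac{6}{1}\right)} = 12 \sqrt{24 + \left(2 + 6 \cdot 1\right)} = 12 \sqrt{24 + \left(2 + 6\right)} = 12 \sqrt{24 + 8} = 12 \sqrt{32} = 12 \cdot 4 \sqrt{2} = 48 \sqrt{2}$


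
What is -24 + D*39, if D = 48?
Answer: 1848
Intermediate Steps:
-24 + D*39 = -24 + 48*39 = -24 + 1872 = 1848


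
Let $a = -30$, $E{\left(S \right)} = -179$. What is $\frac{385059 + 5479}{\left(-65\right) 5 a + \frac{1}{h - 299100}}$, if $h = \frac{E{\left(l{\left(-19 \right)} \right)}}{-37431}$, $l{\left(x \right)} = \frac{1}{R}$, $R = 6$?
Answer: $\frac{4372311888403498}{109157216192319} \approx 40.055$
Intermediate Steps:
$l{\left(x \right)} = \frac{1}{6}$
$h = \frac{179}{37431}$ ($h = - \frac{179}{-37431} = \left(-179\right) \left(- \frac{1}{37431}\right) = \frac{179}{37431} \approx 0.0047821$)
$\frac{385059 + 5479}{\left(-65\right) 5 a + \frac{1}{h - 299100}} = \frac{385059 + 5479}{\left(-65\right) 5 \left(-30\right) + \frac{1}{\frac{179}{37431} - 299100}} = \frac{390538}{\left(-325\right) \left(-30\right) + \frac{1}{- \frac{11195611921}{37431}}} = \frac{390538}{9750 - \frac{37431}{11195611921}} = \frac{390538}{\frac{109157216192319}{11195611921}} = 390538 \cdot \frac{11195611921}{109157216192319} = \frac{4372311888403498}{109157216192319}$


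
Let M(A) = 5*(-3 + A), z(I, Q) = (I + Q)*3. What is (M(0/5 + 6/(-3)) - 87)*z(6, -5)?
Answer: -336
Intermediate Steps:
z(I, Q) = 3*I + 3*Q
M(A) = -15 + 5*A
(M(0/5 + 6/(-3)) - 87)*z(6, -5) = ((-15 + 5*(0/5 + 6/(-3))) - 87)*(3*6 + 3*(-5)) = ((-15 + 5*(0*(⅕) + 6*(-⅓))) - 87)*(18 - 15) = ((-15 + 5*(0 - 2)) - 87)*3 = ((-15 + 5*(-2)) - 87)*3 = ((-15 - 10) - 87)*3 = (-25 - 87)*3 = -112*3 = -336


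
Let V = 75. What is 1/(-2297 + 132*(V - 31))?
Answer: 1/3511 ≈ 0.00028482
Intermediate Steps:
1/(-2297 + 132*(V - 31)) = 1/(-2297 + 132*(75 - 31)) = 1/(-2297 + 132*44) = 1/(-2297 + 5808) = 1/3511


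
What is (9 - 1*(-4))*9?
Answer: 117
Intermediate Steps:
(9 - 1*(-4))*9 = (9 + 4)*9 = 13*9 = 117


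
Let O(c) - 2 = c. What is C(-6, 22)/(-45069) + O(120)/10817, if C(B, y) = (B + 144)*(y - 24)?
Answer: 2827970/162503791 ≈ 0.017402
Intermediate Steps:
O(c) = 2 + c
C(B, y) = (-24 + y)*(144 + B) (C(B, y) = (144 + B)*(-24 + y) = (-24 + y)*(144 + B))
C(-6, 22)/(-45069) + O(120)/10817 = (-3456 - 24*(-6) + 144*22 - 6*22)/(-45069) + (2 + 120)/10817 = (-3456 + 144 + 3168 - 132)*(-1/45069) + 122*(1/10817) = -276*(-1/45069) + 122/10817 = 92/15023 + 122/10817 = 2827970/162503791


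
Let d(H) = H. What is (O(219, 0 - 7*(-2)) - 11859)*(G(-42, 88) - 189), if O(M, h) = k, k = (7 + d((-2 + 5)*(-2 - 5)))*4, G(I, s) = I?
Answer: 2752365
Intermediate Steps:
k = -56 (k = (7 + (-2 + 5)*(-2 - 5))*4 = (7 + 3*(-7))*4 = (7 - 21)*4 = -14*4 = -56)
O(M, h) = -56
(O(219, 0 - 7*(-2)) - 11859)*(G(-42, 88) - 189) = (-56 - 11859)*(-42 - 189) = -11915*(-231) = 2752365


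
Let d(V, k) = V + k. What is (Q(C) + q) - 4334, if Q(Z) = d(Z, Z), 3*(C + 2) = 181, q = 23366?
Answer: 57446/3 ≈ 19149.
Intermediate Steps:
C = 175/3 (C = -2 + (1/3)*181 = -2 + 181/3 = 175/3 ≈ 58.333)
Q(Z) = 2*Z (Q(Z) = Z + Z = 2*Z)
(Q(C) + q) - 4334 = (2*(175/3) + 23366) - 4334 = (350/3 + 23366) - 4334 = 70448/3 - 4334 = 57446/3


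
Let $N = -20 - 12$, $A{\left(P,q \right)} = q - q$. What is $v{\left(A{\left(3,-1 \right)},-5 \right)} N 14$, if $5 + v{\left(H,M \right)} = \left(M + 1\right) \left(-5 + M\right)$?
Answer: $-15680$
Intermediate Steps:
$A{\left(P,q \right)} = 0$
$v{\left(H,M \right)} = -5 + \left(1 + M\right) \left(-5 + M\right)$ ($v{\left(H,M \right)} = -5 + \left(M + 1\right) \left(-5 + M\right) = -5 + \left(1 + M\right) \left(-5 + M\right)$)
$N = -32$ ($N = -20 - 12 = -32$)
$v{\left(A{\left(3,-1 \right)},-5 \right)} N 14 = \left(-10 + \left(-5\right)^{2} - -20\right) \left(-32\right) 14 = \left(-10 + 25 + 20\right) \left(-32\right) 14 = 35 \left(-32\right) 14 = \left(-1120\right) 14 = -15680$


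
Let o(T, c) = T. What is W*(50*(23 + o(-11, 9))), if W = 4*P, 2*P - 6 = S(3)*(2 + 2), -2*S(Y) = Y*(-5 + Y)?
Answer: 21600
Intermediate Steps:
S(Y) = -Y*(-5 + Y)/2
P = 9 (P = 3 + (((½)*3*(5 - 1*3))*(2 + 2))/2 = 3 + (((½)*3*(5 - 3))*4)/2 = 3 + (((½)*3*2)*4)/2 = 3 + (3*4)/2 = 3 + (½)*12 = 3 + 6 = 9)
W = 36 (W = 4*9 = 36)
W*(50*(23 + o(-11, 9))) = 36*(50*(23 - 11)) = 36*(50*12) = 36*600 = 21600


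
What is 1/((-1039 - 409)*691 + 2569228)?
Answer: 1/1568660 ≈ 6.3749e-7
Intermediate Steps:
1/((-1039 - 409)*691 + 2569228) = 1/(-1448*691 + 2569228) = 1/(-1000568 + 2569228) = 1/1568660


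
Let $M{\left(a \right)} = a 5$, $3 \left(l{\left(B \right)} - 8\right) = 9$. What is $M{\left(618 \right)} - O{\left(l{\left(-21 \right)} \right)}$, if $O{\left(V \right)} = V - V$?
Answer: $3090$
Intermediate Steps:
$l{\left(B \right)} = 11$ ($l{\left(B \right)} = 8 + \frac{1}{3} \cdot 9 = 8 + 3 = 11$)
$M{\left(a \right)} = 5 a$
$O{\left(V \right)} = 0$
$M{\left(618 \right)} - O{\left(l{\left(-21 \right)} \right)} = 5 \cdot 618 - 0 = 3090 + 0 = 3090$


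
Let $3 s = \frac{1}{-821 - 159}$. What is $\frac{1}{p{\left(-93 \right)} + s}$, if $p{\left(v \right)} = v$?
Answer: $- \frac{2940}{273421} \approx -0.010753$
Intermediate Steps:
$s = - \frac{1}{2940}$ ($s = \frac{1}{3 \left(-821 - 159\right)} = \frac{1}{3 \left(-980\right)} = \frac{1}{3} \left(- \frac{1}{980}\right) = - \frac{1}{2940} \approx -0.00034014$)
$\frac{1}{p{\left(-93 \right)} + s} = \frac{1}{-93 - \frac{1}{2940}} = \frac{1}{- \frac{273421}{2940}} = - \frac{2940}{273421}$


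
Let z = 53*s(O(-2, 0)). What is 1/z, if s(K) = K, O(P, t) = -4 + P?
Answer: -1/318 ≈ -0.0031447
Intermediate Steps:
z = -318 (z = 53*(-4 - 2) = 53*(-6) = -318)
1/z = 1/(-318) = -1/318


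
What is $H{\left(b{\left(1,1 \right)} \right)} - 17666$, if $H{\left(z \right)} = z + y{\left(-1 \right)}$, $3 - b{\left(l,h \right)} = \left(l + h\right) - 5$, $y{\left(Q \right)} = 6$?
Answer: $-17654$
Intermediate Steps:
$b{\left(l,h \right)} = 8 - h - l$ ($b{\left(l,h \right)} = 3 - \left(\left(l + h\right) - 5\right) = 3 - \left(\left(h + l\right) - 5\right) = 3 - \left(-5 + h + l\right) = 8 - h - l$)
$H{\left(z \right)} = 6 + z$ ($H{\left(z \right)} = z + 6 = 6 + z$)
$H{\left(b{\left(1,1 \right)} \right)} - 17666 = \left(6 - -6\right) - 17666 = \left(6 + 6\right) - 17666 = 12 - 17666 = -17654$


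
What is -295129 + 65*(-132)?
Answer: -303709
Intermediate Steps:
-295129 + 65*(-132) = -295129 - 8580 = -303709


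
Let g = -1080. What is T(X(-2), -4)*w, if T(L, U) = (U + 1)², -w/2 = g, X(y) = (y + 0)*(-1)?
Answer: 19440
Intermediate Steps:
X(y) = -y (X(y) = y*(-1) = -y)
w = 2160 (w = -2*(-1080) = 2160)
T(L, U) = (1 + U)²
T(X(-2), -4)*w = (1 - 4)²*2160 = (-3)²*2160 = 9*2160 = 19440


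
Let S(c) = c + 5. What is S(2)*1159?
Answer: 8113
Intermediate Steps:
S(c) = 5 + c
S(2)*1159 = (5 + 2)*1159 = 7*1159 = 8113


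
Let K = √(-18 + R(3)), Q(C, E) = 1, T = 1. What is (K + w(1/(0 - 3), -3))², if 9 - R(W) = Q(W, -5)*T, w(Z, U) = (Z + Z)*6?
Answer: (-4 + I*√10)² ≈ 6.0 - 25.298*I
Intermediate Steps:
w(Z, U) = 12*Z (w(Z, U) = (2*Z)*6 = 12*Z)
R(W) = 8 (R(W) = 9 - 1 = 8)
K = I*√10 (K = √(-18 + 8) = √(-10) = I*√10 ≈ 3.1623*I)
(K + w(1/(0 - 3), -3))² = (I*√10 + 12/(0 - 3))² = (I*√10 + 12/(-3))² = (I*√10 + 12*(-⅓))² = (I*√10 - 4)² = (-4 + I*√10)²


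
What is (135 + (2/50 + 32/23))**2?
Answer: 6154088704/330625 ≈ 18614.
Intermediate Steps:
(135 + (2/50 + 32/23))**2 = (135 + (2*(1/50) + 32*(1/23)))**2 = (135 + (1/25 + 32/23))**2 = (135 + 823/575)**2 = (78448/575)**2 = 6154088704/330625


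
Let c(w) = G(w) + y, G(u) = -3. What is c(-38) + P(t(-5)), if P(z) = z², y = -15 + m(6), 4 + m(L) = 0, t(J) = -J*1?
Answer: 3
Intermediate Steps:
t(J) = -J
m(L) = -4 (m(L) = -4 + 0 = -4)
y = -19 (y = -15 - 4 = -19)
c(w) = -22 (c(w) = -3 - 19 = -22)
c(-38) + P(t(-5)) = -22 + (-1*(-5))² = -22 + 5² = -22 + 25 = 3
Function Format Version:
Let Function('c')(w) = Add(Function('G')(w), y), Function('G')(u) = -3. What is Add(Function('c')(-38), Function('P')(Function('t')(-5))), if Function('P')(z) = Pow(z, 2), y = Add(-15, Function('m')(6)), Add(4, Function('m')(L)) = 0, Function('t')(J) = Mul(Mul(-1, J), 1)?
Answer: 3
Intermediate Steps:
Function('t')(J) = Mul(-1, J)
Function('m')(L) = -4 (Function('m')(L) = Add(-4, 0) = -4)
y = -19 (y = Add(-15, -4) = -19)
Function('c')(w) = -22 (Function('c')(w) = Add(-3, -19) = -22)
Add(Function('c')(-38), Function('P')(Function('t')(-5))) = Add(-22, Pow(Mul(-1, -5), 2)) = Add(-22, Pow(5, 2)) = Add(-22, 25) = 3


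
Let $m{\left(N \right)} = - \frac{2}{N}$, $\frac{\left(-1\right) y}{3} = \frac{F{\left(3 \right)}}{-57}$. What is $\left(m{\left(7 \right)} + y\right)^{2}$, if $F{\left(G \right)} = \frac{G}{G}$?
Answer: $\frac{961}{17689} \approx 0.054328$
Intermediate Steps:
$F{\left(G \right)} = 1$
$y = \frac{1}{19}$ ($y = - 3 \cdot 1 \frac{1}{-57} = - 3 \cdot 1 \left(- \frac{1}{57}\right) = \left(-3\right) \left(- \frac{1}{57}\right) = \frac{1}{19} \approx 0.052632$)
$\left(m{\left(7 \right)} + y\right)^{2} = \left(- \frac{2}{7} + \frac{1}{19}\right)^{2} = \left(- \frac{31}{133}\right)^{2} = \frac{961}{17689}$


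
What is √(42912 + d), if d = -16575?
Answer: √26337 ≈ 162.29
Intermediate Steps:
√(42912 + d) = √(42912 - 16575) = √26337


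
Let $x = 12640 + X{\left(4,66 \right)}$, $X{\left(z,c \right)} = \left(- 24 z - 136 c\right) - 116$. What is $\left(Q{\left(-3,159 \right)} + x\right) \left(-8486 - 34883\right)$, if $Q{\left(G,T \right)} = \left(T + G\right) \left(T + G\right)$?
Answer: $-1205137772$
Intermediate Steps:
$X{\left(z,c \right)} = -116 - 136 c - 24 z$ ($X{\left(z,c \right)} = \left(- 136 c - 24 z\right) - 116 = -116 - 136 c - 24 z$)
$Q{\left(G,T \right)} = \left(G + T\right)^{2}$ ($Q{\left(G,T \right)} = \left(G + T\right) \left(G + T\right) = \left(G + T\right)^{2}$)
$x = 3452$ ($x = 12640 - 9188 = 3452$)
$\left(Q{\left(-3,159 \right)} + x\right) \left(-8486 - 34883\right) = \left(\left(-3 + 159\right)^{2} + 3452\right) \left(-8486 - 34883\right) = \left(156^{2} + 3452\right) \left(-43369\right) = \left(24336 + 3452\right) \left(-43369\right) = 27788 \left(-43369\right) = -1205137772$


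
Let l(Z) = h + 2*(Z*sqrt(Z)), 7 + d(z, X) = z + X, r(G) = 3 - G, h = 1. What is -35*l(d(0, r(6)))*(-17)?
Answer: 595 - 11900*I*sqrt(10) ≈ 595.0 - 37631.0*I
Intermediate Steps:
d(z, X) = -7 + X + z (d(z, X) = -7 + (z + X) = -7 + (X + z) = -7 + X + z)
l(Z) = 1 + 2*Z**(3/2) (l(Z) = 1 + 2*(Z*sqrt(Z)) = 1 + 2*Z**(3/2))
-35*l(d(0, r(6)))*(-17) = -35*(1 + 2*(-7 + (3 - 1*6) + 0)**(3/2))*(-17) = -35*(1 + 2*(-7 + (3 - 6) + 0)**(3/2))*(-17) = -35*(1 + 2*(-7 - 3 + 0)**(3/2))*(-17) = -35*(1 + 2*(-10)**(3/2))*(-17) = -35*(1 + 2*(-10*I*sqrt(10)))*(-17) = -35*(1 - 20*I*sqrt(10))*(-17) = (-35 + 700*I*sqrt(10))*(-17) = 595 - 11900*I*sqrt(10)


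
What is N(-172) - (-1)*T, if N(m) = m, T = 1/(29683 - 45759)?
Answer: -2765073/16076 ≈ -172.00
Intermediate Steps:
T = -1/16076 (T = 1/(-16076) = -1/16076 ≈ -6.2205e-5)
N(-172) - (-1)*T = -172 - (-1)*(-1)/16076 = -172 - 1*1/16076 = -172 - 1/16076 = -2765073/16076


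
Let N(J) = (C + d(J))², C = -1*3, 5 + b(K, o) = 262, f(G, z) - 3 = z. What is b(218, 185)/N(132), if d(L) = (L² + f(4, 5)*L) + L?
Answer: 257/346294881 ≈ 7.4214e-7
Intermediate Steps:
f(G, z) = 3 + z
d(L) = L² + 9*L (d(L) = (L² + (3 + 5)*L) + L = (L² + 8*L) + L = L² + 9*L)
b(K, o) = 257 (b(K, o) = -5 + 262 = 257)
C = -3
N(J) = (-3 + J*(9 + J))²
b(218, 185)/N(132) = 257/((-3 + 132*(9 + 132))²) = 257/((-3 + 132*141)²) = 257/((-3 + 18612)²) = 257/(18609²) = 257/346294881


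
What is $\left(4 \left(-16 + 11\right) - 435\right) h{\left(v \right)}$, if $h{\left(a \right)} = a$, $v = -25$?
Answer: $11375$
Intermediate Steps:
$\left(4 \left(-16 + 11\right) - 435\right) h{\left(v \right)} = \left(4 \left(-16 + 11\right) - 435\right) \left(-25\right) = \left(4 \left(-5\right) - 435\right) \left(-25\right) = \left(-20 - 435\right) \left(-25\right) = \left(-455\right) \left(-25\right) = 11375$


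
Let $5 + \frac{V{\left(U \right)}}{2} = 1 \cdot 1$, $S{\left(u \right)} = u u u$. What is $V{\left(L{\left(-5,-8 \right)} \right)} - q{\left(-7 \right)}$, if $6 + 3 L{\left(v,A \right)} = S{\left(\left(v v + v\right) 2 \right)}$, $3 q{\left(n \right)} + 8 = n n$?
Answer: $- \frac{65}{3} \approx -21.667$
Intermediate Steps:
$q{\left(n \right)} = - \frac{8}{3} + \frac{n^{2}}{3}$ ($q{\left(n \right)} = - \frac{8}{3} + \frac{n n}{3} = - \frac{8}{3} + \frac{n^{2}}{3}$)
$S{\left(u \right)} = u^{3}$ ($S{\left(u \right)} = u^{2} u = u^{3}$)
$L{\left(v,A \right)} = -2 + \frac{\left(2 v + 2 v^{2}\right)^{3}}{3}$ ($L{\left(v,A \right)} = -2 + \frac{\left(\left(v v + v\right) 2\right)^{3}}{3} = -2 + \frac{\left(\left(v^{2} + v\right) 2\right)^{3}}{3} = -2 + \frac{\left(\left(v + v^{2}\right) 2\right)^{3}}{3} = -2 + \frac{\left(2 v + 2 v^{2}\right)^{3}}{3}$)
$V{\left(U \right)} = -8$ ($V{\left(U \right)} = -10 + 2 \cdot 1 \cdot 1 = -10 + 2 \cdot 1 = -10 + 2 = -8$)
$V{\left(L{\left(-5,-8 \right)} \right)} - q{\left(-7 \right)} = -8 - \left(- \frac{8}{3} + \frac{\left(-7\right)^{2}}{3}\right) = -8 - \left(- \frac{8}{3} + \frac{1}{3} \cdot 49\right) = -8 - \left(- \frac{8}{3} + \frac{49}{3}\right) = -8 - \frac{41}{3} = - \frac{65}{3}$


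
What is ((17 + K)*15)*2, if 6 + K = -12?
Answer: -30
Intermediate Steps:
K = -18 (K = -6 - 12 = -18)
((17 + K)*15)*2 = ((17 - 18)*15)*2 = -1*15*2 = -15*2 = -30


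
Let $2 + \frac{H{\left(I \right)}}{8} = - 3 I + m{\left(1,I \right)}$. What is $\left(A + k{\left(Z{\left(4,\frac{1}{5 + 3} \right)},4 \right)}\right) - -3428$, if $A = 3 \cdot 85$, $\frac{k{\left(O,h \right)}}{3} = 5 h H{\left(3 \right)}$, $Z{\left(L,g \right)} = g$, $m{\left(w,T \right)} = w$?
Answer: $-1117$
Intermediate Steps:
$H{\left(I \right)} = -8 - 24 I$ ($H{\left(I \right)} = -16 + 8 \left(- 3 I + 1\right) = -16 + 8 \left(1 - 3 I\right) = -16 - \left(-8 + 24 I\right) = -8 - 24 I$)
$k{\left(O,h \right)} = - 1200 h$ ($k{\left(O,h \right)} = 3 \cdot 5 h \left(-8 - 72\right) = 3 \cdot 5 h \left(-80\right) = 3 \left(- 400 h\right) = - 1200 h$)
$A = 255$
$\left(A + k{\left(Z{\left(4,\frac{1}{5 + 3} \right)},4 \right)}\right) - -3428 = \left(255 - 4800\right) - -3428 = \left(255 - 4800\right) + 3428 = -4545 + 3428 = -1117$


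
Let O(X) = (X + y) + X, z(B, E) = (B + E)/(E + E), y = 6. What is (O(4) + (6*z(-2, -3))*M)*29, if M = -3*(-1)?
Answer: 841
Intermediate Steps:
z(B, E) = (B + E)/(2*E) (z(B, E) = (B + E)/((2*E)) = (B + E)*(1/(2*E)) = (B + E)/(2*E))
M = 3
O(X) = 6 + 2*X (O(X) = (X + 6) + X = (6 + X) + X = 6 + 2*X)
(O(4) + (6*z(-2, -3))*M)*29 = ((6 + 2*4) + (6*((1/2)*(-2 - 3)/(-3)))*3)*29 = ((6 + 8) + (6*((1/2)*(-1/3)*(-5)))*3)*29 = (14 + (6*(5/6))*3)*29 = (14 + 5*3)*29 = (14 + 15)*29 = 29*29 = 841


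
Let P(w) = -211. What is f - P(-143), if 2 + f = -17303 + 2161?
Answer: -14933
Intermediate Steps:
f = -15144 (f = -2 + (-17303 + 2161) = -2 - 15142 = -15144)
f - P(-143) = -15144 - 1*(-211) = -15144 + 211 = -14933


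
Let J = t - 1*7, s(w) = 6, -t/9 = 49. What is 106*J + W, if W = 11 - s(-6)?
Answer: -47483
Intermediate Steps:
t = -441 (t = -9*49 = -441)
W = 5 (W = 11 - 1*6 = 11 - 6 = 5)
J = -448 (J = -441 - 1*7 = -441 - 7 = -448)
106*J + W = 106*(-448) + 5 = -47488 + 5 = -47483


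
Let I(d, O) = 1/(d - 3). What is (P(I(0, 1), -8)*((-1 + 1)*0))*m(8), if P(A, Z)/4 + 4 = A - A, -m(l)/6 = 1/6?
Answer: 0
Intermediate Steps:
I(d, O) = 1/(-3 + d)
m(l) = -1 (m(l) = -6/6 = -6*⅙ = -1)
P(A, Z) = -16 (P(A, Z) = -16 + 4*(A - A) = -16 + 4*0 = -16 + 0 = -16)
(P(I(0, 1), -8)*((-1 + 1)*0))*m(8) = -16*(-1 + 1)*0*(-1) = -0*0*(-1) = -16*0*(-1) = 0*(-1) = 0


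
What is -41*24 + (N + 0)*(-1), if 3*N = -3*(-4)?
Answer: -988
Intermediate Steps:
N = 4 (N = (-3*(-4))/3 = (-1*(-12))/3 = (⅓)*12 = 4)
-41*24 + (N + 0)*(-1) = -41*24 + (4 + 0)*(-1) = -984 + 4*(-1) = -984 - 4 = -988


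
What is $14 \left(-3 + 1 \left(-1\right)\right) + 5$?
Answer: $-51$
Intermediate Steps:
$14 \left(-3 + 1 \left(-1\right)\right) + 5 = 14 \left(-3 - 1\right) + 5 = 14 \left(-4\right) + 5 = -56 + 5 = -51$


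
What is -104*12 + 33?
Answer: -1215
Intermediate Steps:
-104*12 + 33 = -1248 + 33 = -1215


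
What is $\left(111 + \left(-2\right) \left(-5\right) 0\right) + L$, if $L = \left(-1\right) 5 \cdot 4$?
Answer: $91$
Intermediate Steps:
$L = -20$ ($L = \left(-5\right) 4 = -20$)
$\left(111 + \left(-2\right) \left(-5\right) 0\right) + L = \left(111 + \left(-2\right) \left(-5\right) 0\right) - 20 = \left(111 + 10 \cdot 0\right) - 20 = \left(111 + 0\right) - 20 = 111 - 20 = 91$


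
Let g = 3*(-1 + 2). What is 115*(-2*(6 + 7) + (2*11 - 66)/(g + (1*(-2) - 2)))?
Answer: 2070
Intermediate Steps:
g = 3 (g = 3*1 = 3)
115*(-2*(6 + 7) + (2*11 - 66)/(g + (1*(-2) - 2))) = 115*(-2*(6 + 7) + (2*11 - 66)/(3 + (1*(-2) - 2))) = 115*(-2*13 + (22 - 66)/(3 + (-2 - 2))) = 115*(-26 - 44/(3 - 4)) = 115*(-26 - 44/(-1)) = 115*(-26 - 44*(-1)) = 115*(-26 + 44) = 115*18 = 2070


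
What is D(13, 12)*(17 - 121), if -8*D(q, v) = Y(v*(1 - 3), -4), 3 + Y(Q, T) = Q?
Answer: -351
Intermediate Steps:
Y(Q, T) = -3 + Q
D(q, v) = 3/8 + v/4 (D(q, v) = -(-3 + v*(1 - 3))/8 = -(-3 + v*(-2))/8 = -(-3 - 2*v)/8 = 3/8 + v/4)
D(13, 12)*(17 - 121) = (3/8 + (¼)*12)*(17 - 121) = (3/8 + 3)*(-104) = (27/8)*(-104) = -351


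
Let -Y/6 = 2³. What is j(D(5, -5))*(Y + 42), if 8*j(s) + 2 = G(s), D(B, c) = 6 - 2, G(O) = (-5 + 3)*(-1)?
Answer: 0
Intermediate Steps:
Y = -48 (Y = -6*2³ = -6*8 = -48)
G(O) = 2 (G(O) = -2*(-1) = 2)
D(B, c) = 4
j(s) = 0 (j(s) = -¼ + (⅛)*2 = -¼ + ¼ = 0)
j(D(5, -5))*(Y + 42) = 0*(-48 + 42) = 0*(-6) = 0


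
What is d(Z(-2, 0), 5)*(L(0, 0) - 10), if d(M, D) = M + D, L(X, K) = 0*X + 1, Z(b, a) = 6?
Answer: -99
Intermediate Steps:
L(X, K) = 1 (L(X, K) = 0 + 1 = 1)
d(M, D) = D + M
d(Z(-2, 0), 5)*(L(0, 0) - 10) = (5 + 6)*(1 - 10) = 11*(-9) = -99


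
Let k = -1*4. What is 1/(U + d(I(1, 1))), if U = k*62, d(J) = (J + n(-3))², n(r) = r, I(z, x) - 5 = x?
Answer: -1/239 ≈ -0.0041841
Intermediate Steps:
I(z, x) = 5 + x
k = -4
d(J) = (-3 + J)² (d(J) = (J - 3)² = (-3 + J)²)
U = -248 (U = -4*62 = -248)
1/(U + d(I(1, 1))) = 1/(-248 + (-3 + (5 + 1))²) = 1/(-248 + (-3 + 6)²) = 1/(-248 + 3²) = 1/(-248 + 9) = 1/(-239) = -1/239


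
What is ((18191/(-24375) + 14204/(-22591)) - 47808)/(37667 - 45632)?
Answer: 26326501295381/4385972053125 ≈ 6.0024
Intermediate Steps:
((18191/(-24375) + 14204/(-22591)) - 47808)/(37667 - 45632) = ((18191*(-1/24375) + 14204*(-1/22591)) - 47808)/(-7965) = ((-18191/24375 - 14204/22591) - 47808)*(-1/7965) = (-757175381/550655625 - 47808)*(-1/7965) = -26326501295381/550655625*(-1/7965) = 26326501295381/4385972053125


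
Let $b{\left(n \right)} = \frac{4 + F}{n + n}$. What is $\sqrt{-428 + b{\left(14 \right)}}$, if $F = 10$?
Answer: $\frac{3 i \sqrt{190}}{2} \approx 20.676 i$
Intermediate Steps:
$b{\left(n \right)} = \frac{7}{n}$ ($b{\left(n \right)} = \frac{4 + 10}{n + n} = \frac{14}{2 n} = 14 \frac{1}{2 n} = \frac{7}{n}$)
$\sqrt{-428 + b{\left(14 \right)}} = \sqrt{-428 + \frac{7}{14}} = \sqrt{-428 + 7 \cdot \frac{1}{14}} = \sqrt{-428 + \frac{1}{2}} = \sqrt{- \frac{855}{2}} = \frac{3 i \sqrt{190}}{2}$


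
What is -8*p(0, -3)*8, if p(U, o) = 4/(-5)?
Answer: 256/5 ≈ 51.200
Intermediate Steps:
p(U, o) = -⅘ (p(U, o) = 4*(-⅕) = -⅘)
-8*p(0, -3)*8 = -8*(-⅘)*8 = (32/5)*8 = 256/5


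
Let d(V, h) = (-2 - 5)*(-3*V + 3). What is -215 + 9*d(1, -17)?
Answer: -215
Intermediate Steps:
d(V, h) = -21 + 21*V (d(V, h) = -7*(3 - 3*V) = -21 + 21*V)
-215 + 9*d(1, -17) = -215 + 9*(-21 + 21*1) = -215 + 9*(-21 + 21) = -215 + 9*0 = -215 + 0 = -215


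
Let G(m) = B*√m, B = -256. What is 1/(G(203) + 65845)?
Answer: 65845/4322260217 + 256*√203/4322260217 ≈ 1.6078e-5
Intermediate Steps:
G(m) = -256*√m
1/(G(203) + 65845) = 1/(-256*√203 + 65845) = 1/(65845 - 256*√203)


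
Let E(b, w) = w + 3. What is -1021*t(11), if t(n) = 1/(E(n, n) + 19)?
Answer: -1021/33 ≈ -30.939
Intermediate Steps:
E(b, w) = 3 + w
t(n) = 1/(22 + n) (t(n) = 1/((3 + n) + 19) = 1/(22 + n))
-1021*t(11) = -1021/(22 + 11) = -1021/33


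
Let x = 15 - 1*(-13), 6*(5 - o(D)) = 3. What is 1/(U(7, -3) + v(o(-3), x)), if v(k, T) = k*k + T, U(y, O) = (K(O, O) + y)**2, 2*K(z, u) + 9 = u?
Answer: 4/197 ≈ 0.020305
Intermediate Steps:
K(z, u) = -9/2 + u/2
o(D) = 9/2 (o(D) = 5 - 1/6*3 = 5 - 1/2 = 9/2)
x = 28 (x = 15 + 13 = 28)
U(y, O) = (-9/2 + y + O/2)**2 (U(y, O) = ((-9/2 + O/2) + y)**2 = (-9/2 + y + O/2)**2)
v(k, T) = T + k**2 (v(k, T) = k**2 + T = T + k**2)
1/(U(7, -3) + v(o(-3), x)) = 1/((-9 - 3 + 2*7)**2/4 + (28 + (9/2)**2)) = 1/((-9 - 3 + 14)**2/4 + (28 + 81/4)) = 1/((1/4)*2**2 + 193/4) = 1/((1/4)*4 + 193/4) = 1/(1 + 193/4) = 1/(197/4) = 4/197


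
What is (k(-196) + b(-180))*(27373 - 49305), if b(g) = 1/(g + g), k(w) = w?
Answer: 386885963/90 ≈ 4.2987e+6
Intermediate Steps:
b(g) = 1/(2*g)
(k(-196) + b(-180))*(27373 - 49305) = (-196 + (½)/(-180))*(27373 - 49305) = (-196 + (½)*(-1/180))*(-21932) = (-196 - 1/360)*(-21932) = -70561/360*(-21932) = 386885963/90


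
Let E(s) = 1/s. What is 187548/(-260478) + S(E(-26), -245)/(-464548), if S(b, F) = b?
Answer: -377541832571/524352980424 ≈ -0.72001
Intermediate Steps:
187548/(-260478) + S(E(-26), -245)/(-464548) = 187548/(-260478) + 1/(-26*(-464548)) = 187548*(-1/260478) - 1/26*(-1/464548) = -31258/43413 + 1/12078248 = -377541832571/524352980424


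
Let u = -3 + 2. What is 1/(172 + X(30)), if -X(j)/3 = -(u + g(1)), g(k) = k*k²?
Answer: 1/172 ≈ 0.0058140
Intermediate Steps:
g(k) = k³
u = -1
X(j) = 0 (X(j) = -(-3)*(-1 + 1³) = -(-3)*(-1 + 1) = -(-3)*0 = -3*0 = 0)
1/(172 + X(30)) = 1/(172 + 0) = 1/172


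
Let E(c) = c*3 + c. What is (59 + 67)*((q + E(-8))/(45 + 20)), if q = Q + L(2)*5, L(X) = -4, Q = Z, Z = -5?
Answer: -7182/65 ≈ -110.49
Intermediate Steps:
Q = -5
q = -25 (q = -5 - 4*5 = -5 - 20 = -25)
E(c) = 4*c (E(c) = 3*c + c = 4*c)
(59 + 67)*((q + E(-8))/(45 + 20)) = (59 + 67)*((-25 + 4*(-8))/(45 + 20)) = 126*((-25 - 32)/65) = 126*(-57*1/65) = 126*(-57/65) = -7182/65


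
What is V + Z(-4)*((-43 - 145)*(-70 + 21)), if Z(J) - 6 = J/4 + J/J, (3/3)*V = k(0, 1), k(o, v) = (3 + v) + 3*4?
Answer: 55288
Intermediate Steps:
k(o, v) = 15 + v (k(o, v) = (3 + v) + 12 = 15 + v)
V = 16 (V = 15 + 1 = 16)
Z(J) = 7 + J/4 (Z(J) = 6 + (J/4 + J/J) = 6 + (J*(¼) + 1) = 6 + (J/4 + 1) = 6 + (1 + J/4) = 7 + J/4)
V + Z(-4)*((-43 - 145)*(-70 + 21)) = 16 + (7 + (¼)*(-4))*((-43 - 145)*(-70 + 21)) = 16 + (7 - 1)*(-188*(-49)) = 16 + 6*9212 = 16 + 55272 = 55288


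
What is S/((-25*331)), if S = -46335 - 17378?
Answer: 63713/8275 ≈ 7.6995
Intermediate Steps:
S = -63713
S/((-25*331)) = -63713/((-25*331)) = -63713/(-8275) = -63713*(-1/8275) = 63713/8275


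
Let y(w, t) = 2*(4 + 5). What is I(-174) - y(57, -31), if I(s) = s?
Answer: -192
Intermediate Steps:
y(w, t) = 18 (y(w, t) = 2*9 = 18)
I(-174) - y(57, -31) = -174 - 1*18 = -174 - 18 = -192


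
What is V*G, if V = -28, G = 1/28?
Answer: -1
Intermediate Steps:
G = 1/28 ≈ 0.035714
V*G = -28*1/28 = -1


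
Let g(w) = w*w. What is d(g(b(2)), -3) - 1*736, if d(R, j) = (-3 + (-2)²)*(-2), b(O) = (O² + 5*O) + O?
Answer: -738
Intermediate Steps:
b(O) = O² + 6*O
g(w) = w²
d(R, j) = -2 (d(R, j) = (-3 + 4)*(-2) = 1*(-2) = -2)
d(g(b(2)), -3) - 1*736 = -2 - 1*736 = -2 - 736 = -738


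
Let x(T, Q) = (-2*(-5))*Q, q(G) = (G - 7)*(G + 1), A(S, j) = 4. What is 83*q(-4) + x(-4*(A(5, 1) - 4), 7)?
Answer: 2809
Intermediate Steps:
q(G) = (1 + G)*(-7 + G) (q(G) = (-7 + G)*(1 + G) = (1 + G)*(-7 + G))
x(T, Q) = 10*Q
83*q(-4) + x(-4*(A(5, 1) - 4), 7) = 83*(-7 + (-4)**2 - 6*(-4)) + 10*7 = 83*(-7 + 16 + 24) + 70 = 83*33 + 70 = 2739 + 70 = 2809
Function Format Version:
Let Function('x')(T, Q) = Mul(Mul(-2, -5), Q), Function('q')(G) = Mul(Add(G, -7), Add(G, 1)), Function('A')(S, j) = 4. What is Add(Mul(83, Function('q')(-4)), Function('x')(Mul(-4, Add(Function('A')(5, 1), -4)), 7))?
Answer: 2809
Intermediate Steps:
Function('q')(G) = Mul(Add(1, G), Add(-7, G)) (Function('q')(G) = Mul(Add(-7, G), Add(1, G)) = Mul(Add(1, G), Add(-7, G)))
Function('x')(T, Q) = Mul(10, Q)
Add(Mul(83, Function('q')(-4)), Function('x')(Mul(-4, Add(Function('A')(5, 1), -4)), 7)) = Add(Mul(83, Add(-7, Pow(-4, 2), Mul(-6, -4))), Mul(10, 7)) = Add(Mul(83, Add(-7, 16, 24)), 70) = Add(Mul(83, 33), 70) = Add(2739, 70) = 2809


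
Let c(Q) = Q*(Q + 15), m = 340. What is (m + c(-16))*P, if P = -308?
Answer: -109648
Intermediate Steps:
c(Q) = Q*(15 + Q)
(m + c(-16))*P = (340 - 16*(15 - 16))*(-308) = (340 - 16*(-1))*(-308) = (340 + 16)*(-308) = 356*(-308) = -109648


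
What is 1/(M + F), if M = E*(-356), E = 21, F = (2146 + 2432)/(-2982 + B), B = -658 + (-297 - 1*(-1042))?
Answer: -965/7215866 ≈ -0.00013373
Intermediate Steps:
B = 87 (B = -658 + (-297 + 1042) = -658 + 745 = 87)
F = -1526/965 (F = (2146 + 2432)/(-2982 + 87) = 4578/(-2895) = 4578*(-1/2895) = -1526/965 ≈ -1.5813)
M = -7476 (M = 21*(-356) = -7476)
1/(M + F) = 1/(-7476 - 1526/965) = 1/(-7215866/965) = -965/7215866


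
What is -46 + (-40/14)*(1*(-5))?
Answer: -222/7 ≈ -31.714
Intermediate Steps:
-46 + (-40/14)*(1*(-5)) = -46 - 40*1/14*(-5) = -46 - 20/7*(-5) = -46 + 100/7 = -222/7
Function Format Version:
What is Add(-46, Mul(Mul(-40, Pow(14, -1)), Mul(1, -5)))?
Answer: Rational(-222, 7) ≈ -31.714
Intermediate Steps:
Add(-46, Mul(Mul(-40, Pow(14, -1)), Mul(1, -5))) = Add(-46, Mul(Mul(-40, Rational(1, 14)), -5)) = Add(-46, Mul(Rational(-20, 7), -5)) = Add(-46, Rational(100, 7)) = Rational(-222, 7)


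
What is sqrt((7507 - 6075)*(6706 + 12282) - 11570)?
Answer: sqrt(27179246) ≈ 5213.4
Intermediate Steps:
sqrt((7507 - 6075)*(6706 + 12282) - 11570) = sqrt(1432*18988 - 11570) = sqrt(27190816 - 11570) = sqrt(27179246)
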